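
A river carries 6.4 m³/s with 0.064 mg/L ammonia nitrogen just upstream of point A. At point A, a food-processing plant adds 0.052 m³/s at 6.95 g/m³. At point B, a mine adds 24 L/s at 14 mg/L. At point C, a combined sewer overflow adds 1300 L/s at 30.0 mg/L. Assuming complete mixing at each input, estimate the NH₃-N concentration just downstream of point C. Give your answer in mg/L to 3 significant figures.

5.16 mg/L

After input A: C = (6.4·0.064 + 0.052·6.95) / 6.452 = 0.1195 mg/L.
24 L/s = 0.024 m³/s.
After input B: C = (6.452·0.1195 + 0.024·14) / 6.476 = 0.1709 mg/L.
1300 L/s = 1.3 m³/s.
After input C: C = (6.476·0.1709 + 1.3·30) / 7.776 = 5.158 mg/L.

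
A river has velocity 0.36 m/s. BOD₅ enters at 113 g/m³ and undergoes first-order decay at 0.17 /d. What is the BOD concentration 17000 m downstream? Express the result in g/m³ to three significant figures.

103 g/m³

Travel time t = 17000 m / 0.36 m/s = 1.7e+04/0.36 = 4.722e+04 s = 0.5466 d.
First-order decay: C = 113·exp(−0.17·0.5466) = 113·0.9113 = 103 g/m³.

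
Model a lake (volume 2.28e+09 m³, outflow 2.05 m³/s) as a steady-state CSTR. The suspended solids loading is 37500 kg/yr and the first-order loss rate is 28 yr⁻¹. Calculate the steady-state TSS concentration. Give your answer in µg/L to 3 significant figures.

Outflow Q = 2.05 m³/s × 3.156e+07 s/yr = 6.469e+07 m³/yr.
Steady-state CSTR mass balance: W = Q·C + k·V·C, so C = W/(Q + kV).
Q + kV = 6.469e+07 + 28·2.28e+09 = 6.39e+10 m³/yr.
C = 37500/6.39e+10 = 5.868e-07 kg/m³ = 0.0005868 mg/L = 0.5868 µg/L.

0.587 µg/L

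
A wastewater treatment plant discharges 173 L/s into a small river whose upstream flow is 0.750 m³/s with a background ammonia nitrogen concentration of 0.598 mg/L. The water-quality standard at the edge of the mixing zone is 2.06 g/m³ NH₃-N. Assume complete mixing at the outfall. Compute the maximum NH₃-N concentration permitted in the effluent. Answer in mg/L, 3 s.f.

173 L/s = 0.173 m³/s.
Mass balance: 2.06·0.923 = 0.173·Cₑ + 0.75·0.598.
Cₑ = (1.901 − 0.4485) / 0.173 = 8.398 mg/L.

8.40 mg/L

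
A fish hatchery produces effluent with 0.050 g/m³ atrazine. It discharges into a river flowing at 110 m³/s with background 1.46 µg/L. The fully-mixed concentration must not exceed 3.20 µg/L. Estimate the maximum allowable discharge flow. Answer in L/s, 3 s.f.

1.46 µg/L = 0.00146 mg/L.
3.20 µg/L = 0.0032 mg/L.
Mass balance at complete mixing: C_std·(Q_w + Q_r) = Q_w·C_e + Q_r·C_b.
Rearranging, Q_w = Q_r·(C_std − C_b)/(C_e − C_std) = 110·(0.0032 − 0.00146) / (0.05 − 0.0032) = 4.09 m³/s.
= 4090 L/s.

4090 L/s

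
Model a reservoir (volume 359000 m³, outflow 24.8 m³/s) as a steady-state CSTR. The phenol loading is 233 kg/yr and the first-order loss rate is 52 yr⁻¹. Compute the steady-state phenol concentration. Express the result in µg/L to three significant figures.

Outflow Q = 24.8 m³/s × 3.156e+07 s/yr = 7.826e+08 m³/yr.
Steady-state CSTR mass balance: W = Q·C + k·V·C, so C = W/(Q + kV).
Q + kV = 7.826e+08 + 52·359000 = 8.013e+08 m³/yr.
C = 233/8.013e+08 = 2.908e-07 kg/m³ = 0.0002908 mg/L = 0.2908 µg/L.

0.291 µg/L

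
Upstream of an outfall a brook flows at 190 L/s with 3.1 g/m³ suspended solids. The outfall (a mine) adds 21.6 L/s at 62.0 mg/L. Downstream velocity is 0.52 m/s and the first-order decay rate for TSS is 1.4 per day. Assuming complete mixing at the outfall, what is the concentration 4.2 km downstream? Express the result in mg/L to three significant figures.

7.99 mg/L

21.6 L/s = 0.0216 m³/s.
190 L/s = 0.19 m³/s.
After complete mixing, C₀ = (0.0216·62 + 0.19·3.1) / 0.2116 = 9.112 mg/L.
Travel time t = 4200 m / 0.52 m/s = 8077 s = 0.09348 d.
C = 9.112·exp(−1.4·0.09348) = 9.112·0.8773 = 7.995 mg/L.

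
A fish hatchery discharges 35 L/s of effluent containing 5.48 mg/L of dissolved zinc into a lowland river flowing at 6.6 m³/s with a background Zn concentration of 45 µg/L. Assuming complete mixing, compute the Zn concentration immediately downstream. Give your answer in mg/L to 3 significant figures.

0.0737 mg/L

35 L/s = 0.035 m³/s.
45 µg/L = 0.045 mg/L.
Conservation of mass across the mixing zone: C = (0.035·5.48 + 6.6·0.045) / (0.035 + 6.6) = 0.4888/6.635 = 0.07367 mg/L.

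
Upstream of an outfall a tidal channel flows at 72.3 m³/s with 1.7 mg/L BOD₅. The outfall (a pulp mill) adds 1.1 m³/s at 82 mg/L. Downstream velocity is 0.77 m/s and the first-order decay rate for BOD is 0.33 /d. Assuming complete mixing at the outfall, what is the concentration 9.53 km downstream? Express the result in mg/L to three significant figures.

2.77 mg/L

After complete mixing, C₀ = (1.1·82 + 72.3·1.7) / 73.4 = 2.903 mg/L.
Travel time t = 9530 m / 0.77 m/s = 1.238e+04 s = 0.1432 d.
C = 2.903·exp(−0.33·0.1432) = 2.903·0.9538 = 2.769 mg/L.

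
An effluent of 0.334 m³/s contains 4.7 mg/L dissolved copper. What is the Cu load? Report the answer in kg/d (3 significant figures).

136 kg/d

Mass flux = Q·C = 0.334 m³/s × 4.7 g/m³ = 1.57 g/s.
= 1.57 g/s × 86.4 = 135.6 kg/d.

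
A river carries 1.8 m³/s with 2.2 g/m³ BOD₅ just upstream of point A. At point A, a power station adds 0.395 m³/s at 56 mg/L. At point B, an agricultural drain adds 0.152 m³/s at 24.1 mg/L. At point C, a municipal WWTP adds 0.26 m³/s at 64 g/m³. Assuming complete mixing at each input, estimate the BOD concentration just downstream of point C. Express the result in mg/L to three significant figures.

17.8 mg/L

After input A: C = (1.8·2.2 + 0.395·56) / 2.195 = 11.88 mg/L.
After input B: C = (2.195·11.88 + 0.152·24.1) / 2.347 = 12.67 mg/L.
After input C: C = (2.347·12.67 + 0.26·64) / 2.607 = 17.79 mg/L.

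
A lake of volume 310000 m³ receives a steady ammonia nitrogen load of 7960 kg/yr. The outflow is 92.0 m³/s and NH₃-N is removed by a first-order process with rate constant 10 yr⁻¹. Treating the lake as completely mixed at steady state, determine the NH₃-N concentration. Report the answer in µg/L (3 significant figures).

Outflow Q = 92.0 m³/s × 3.156e+07 s/yr = 2.903e+09 m³/yr.
Steady-state CSTR mass balance: W = Q·C + k·V·C, so C = W/(Q + kV).
Q + kV = 2.903e+09 + 10·310000 = 2.906e+09 m³/yr.
C = 7960/2.906e+09 = 2.739e-06 kg/m³ = 0.002739 mg/L = 2.739 µg/L.

2.74 µg/L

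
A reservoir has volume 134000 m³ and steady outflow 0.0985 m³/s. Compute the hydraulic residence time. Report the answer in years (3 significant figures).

0.0431 yr

Q = 0.0985 m³/s × 3.156e+07 s/yr = 3.108e+06 m³/yr.
Hydraulic residence time τ = V/Q = 134000/3.108e+06 = 0.04311 yr.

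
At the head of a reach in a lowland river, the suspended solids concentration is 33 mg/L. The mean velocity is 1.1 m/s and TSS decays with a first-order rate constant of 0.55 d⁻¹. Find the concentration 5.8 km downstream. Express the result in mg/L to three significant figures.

Travel time t = 5.8 km / 1.1 m/s = 5800/1.1 = 5273 s = 0.06103 d.
First-order decay: C = 33·exp(−0.55·0.06103) = 33·0.967 = 31.91 mg/L.

31.9 mg/L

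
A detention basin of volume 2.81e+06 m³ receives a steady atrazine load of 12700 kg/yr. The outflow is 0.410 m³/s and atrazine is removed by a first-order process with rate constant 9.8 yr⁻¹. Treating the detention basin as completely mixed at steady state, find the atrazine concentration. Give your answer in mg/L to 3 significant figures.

0.314 mg/L

Outflow Q = 0.410 m³/s × 3.156e+07 s/yr = 1.294e+07 m³/yr.
Steady-state CSTR mass balance: W = Q·C + k·V·C, so C = W/(Q + kV).
Q + kV = 1.294e+07 + 9.8·2.81e+06 = 4.048e+07 m³/yr.
C = 12700/4.048e+07 = 0.0003138 kg/m³ = 0.3138 mg/L.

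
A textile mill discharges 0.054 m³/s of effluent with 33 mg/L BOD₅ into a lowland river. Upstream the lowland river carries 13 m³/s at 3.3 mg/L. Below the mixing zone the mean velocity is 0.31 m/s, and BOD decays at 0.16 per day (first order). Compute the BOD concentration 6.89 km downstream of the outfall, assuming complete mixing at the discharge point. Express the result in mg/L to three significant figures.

After complete mixing, C₀ = (0.054·33 + 13·3.3) / 13.05 = 3.423 mg/L.
Travel time t = 6890 m / 0.31 m/s = 2.223e+04 s = 0.2572 d.
C = 3.423·exp(−0.16·0.2572) = 3.423·0.9597 = 3.285 mg/L.

3.28 mg/L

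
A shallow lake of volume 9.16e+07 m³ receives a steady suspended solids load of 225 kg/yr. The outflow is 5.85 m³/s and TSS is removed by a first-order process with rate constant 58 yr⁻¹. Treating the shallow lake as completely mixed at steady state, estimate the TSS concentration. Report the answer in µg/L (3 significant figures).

0.0409 µg/L

Outflow Q = 5.85 m³/s × 3.156e+07 s/yr = 1.846e+08 m³/yr.
Steady-state CSTR mass balance: W = Q·C + k·V·C, so C = W/(Q + kV).
Q + kV = 1.846e+08 + 58·9.16e+07 = 5.497e+09 m³/yr.
C = 225/5.497e+09 = 4.093e-08 kg/m³ = 4.093e-05 mg/L = 0.04093 µg/L.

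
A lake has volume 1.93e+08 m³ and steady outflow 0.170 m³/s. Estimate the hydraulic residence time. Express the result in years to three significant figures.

Q = 0.170 m³/s × 3.156e+07 s/yr = 5.365e+06 m³/yr.
Hydraulic residence time τ = V/Q = 1.93e+08/5.365e+06 = 35.98 yr.

36.0 yr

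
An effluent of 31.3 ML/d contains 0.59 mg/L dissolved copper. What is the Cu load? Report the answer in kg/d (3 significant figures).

31.3 ML/d = 0.3623 m³/s.
Mass flux = Q·C = 0.3623 m³/s × 0.59 g/m³ = 0.2137 g/s.
= 0.2137 g/s × 86.4 = 18.47 kg/d.

18.5 kg/d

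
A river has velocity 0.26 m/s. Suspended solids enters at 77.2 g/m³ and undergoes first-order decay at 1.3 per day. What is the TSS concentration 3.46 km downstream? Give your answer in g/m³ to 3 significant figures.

63.2 g/m³

Travel time t = 3.46 km / 0.26 m/s = 3460/0.26 = 1.331e+04 s = 0.154 d.
First-order decay: C = 77.2·exp(−1.3·0.154) = 77.2·0.8185 = 63.19 g/m³.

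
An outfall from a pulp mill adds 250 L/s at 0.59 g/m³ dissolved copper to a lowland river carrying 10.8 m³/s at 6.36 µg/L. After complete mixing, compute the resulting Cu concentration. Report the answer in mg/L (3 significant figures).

250 L/s = 0.25 m³/s.
6.36 µg/L = 0.00636 mg/L.
By mass balance at complete mixing, C = (0.25·0.59 + 10.8·0.00636) / (0.25 + 10.8) = 0.2162/11.05 = 0.01956 mg/L.

0.0196 mg/L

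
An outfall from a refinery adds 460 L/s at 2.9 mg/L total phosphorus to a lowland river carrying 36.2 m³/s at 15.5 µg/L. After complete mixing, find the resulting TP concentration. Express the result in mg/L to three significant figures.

460 L/s = 0.46 m³/s.
15.5 µg/L = 0.0155 mg/L.
Conservation of mass across the mixing zone: C = (0.46·2.9 + 36.2·0.0155) / (0.46 + 36.2) = 1.895/36.66 = 0.05169 mg/L.

0.0517 mg/L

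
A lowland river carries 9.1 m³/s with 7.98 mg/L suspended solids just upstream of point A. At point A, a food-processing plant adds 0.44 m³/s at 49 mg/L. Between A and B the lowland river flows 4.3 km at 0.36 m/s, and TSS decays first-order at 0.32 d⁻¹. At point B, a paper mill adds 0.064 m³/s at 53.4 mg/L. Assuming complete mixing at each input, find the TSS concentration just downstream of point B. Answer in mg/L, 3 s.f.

9.74 mg/L

After input A: C = (9.1·7.98 + 0.44·49) / 9.54 = 9.872 mg/L.
Over the 4.3 km reach to input B (t = 1.194e+04 s = 0.1382 d), decay gives C = 9.872·exp(−0.32·0.1382) = 9.445 mg/L.
After input B: C = (9.54·9.445 + 0.064·53.4) / 9.604 = 9.738 mg/L.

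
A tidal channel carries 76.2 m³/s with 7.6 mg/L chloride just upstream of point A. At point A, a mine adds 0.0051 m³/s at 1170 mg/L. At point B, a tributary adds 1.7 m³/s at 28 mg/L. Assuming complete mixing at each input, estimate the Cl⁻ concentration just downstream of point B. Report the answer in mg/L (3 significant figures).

8.12 mg/L

After input A: C = (76.2·7.6 + 0.0051·1170) / 76.21 = 7.678 mg/L.
After input B: C = (76.21·7.678 + 1.7·28) / 77.91 = 8.121 mg/L.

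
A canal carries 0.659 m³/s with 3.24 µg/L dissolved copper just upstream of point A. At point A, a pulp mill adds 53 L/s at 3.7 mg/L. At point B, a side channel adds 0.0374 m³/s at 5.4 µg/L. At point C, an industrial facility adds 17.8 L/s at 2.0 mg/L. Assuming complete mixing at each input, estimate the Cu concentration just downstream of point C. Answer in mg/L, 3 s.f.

0.305 mg/L

3.24 µg/L = 0.00324 mg/L.
53 L/s = 0.053 m³/s.
After input A: C = (0.659·0.00324 + 0.053·3.7) / 0.712 = 0.2784 mg/L.
5.4 µg/L = 0.0054 mg/L.
After input B: C = (0.712·0.2784 + 0.0374·0.0054) / 0.7494 = 0.2648 mg/L.
17.8 L/s = 0.0178 m³/s.
After input C: C = (0.7494·0.2648 + 0.0178·2) / 0.7672 = 0.3051 mg/L.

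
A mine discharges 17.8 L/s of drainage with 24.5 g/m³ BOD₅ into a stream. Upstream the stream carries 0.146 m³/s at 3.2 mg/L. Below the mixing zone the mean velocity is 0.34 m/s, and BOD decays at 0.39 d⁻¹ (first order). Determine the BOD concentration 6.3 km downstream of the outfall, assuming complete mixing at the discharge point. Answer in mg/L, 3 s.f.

17.8 L/s = 0.0178 m³/s.
After complete mixing, C₀ = (0.0178·24.5 + 0.146·3.2) / 0.1638 = 5.515 mg/L.
Travel time t = 6300 m / 0.34 m/s = 1.853e+04 s = 0.2145 d.
C = 5.515·exp(−0.39·0.2145) = 5.515·0.9198 = 5.072 mg/L.

5.07 mg/L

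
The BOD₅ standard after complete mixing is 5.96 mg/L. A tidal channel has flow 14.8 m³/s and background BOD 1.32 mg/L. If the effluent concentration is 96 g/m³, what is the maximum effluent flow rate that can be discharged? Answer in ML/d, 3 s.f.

Mass balance at complete mixing: C_std·(Q_w + Q_r) = Q_w·C_e + Q_r·C_b.
Rearranging, Q_w = Q_r·(C_std − C_b)/(C_e − C_std) = 14.8·(5.96 − 1.32) / (96 − 5.96) = 0.7627 m³/s.
= 65.9 ML/d.

65.9 ML/d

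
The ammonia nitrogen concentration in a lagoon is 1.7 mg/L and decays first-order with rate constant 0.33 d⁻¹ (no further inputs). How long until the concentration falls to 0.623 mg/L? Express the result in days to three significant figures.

t = ln(C₀/C)/k = ln(1.7/0.623)/0.33 = 1.004/0.33 = 3.042 d.

3.04 d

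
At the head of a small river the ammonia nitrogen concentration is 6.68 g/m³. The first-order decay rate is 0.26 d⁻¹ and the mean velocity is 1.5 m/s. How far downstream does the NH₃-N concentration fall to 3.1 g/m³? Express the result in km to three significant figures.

383 km

From C = C₀·e^(−kt), t = ln(C₀/C)/k = ln(6.68/3.1)/0.26 = 0.7677/0.26 = 2.953 d.
Distance = v·t = 1.5 m/s × 2.551e+05 s = 3.827e+05 m = 382.7 km.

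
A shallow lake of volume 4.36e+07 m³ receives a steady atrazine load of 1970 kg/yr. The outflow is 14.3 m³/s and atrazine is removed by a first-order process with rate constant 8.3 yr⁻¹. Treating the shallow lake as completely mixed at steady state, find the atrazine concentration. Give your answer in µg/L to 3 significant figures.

2.42 µg/L

Outflow Q = 14.3 m³/s × 3.156e+07 s/yr = 4.513e+08 m³/yr.
Steady-state CSTR mass balance: W = Q·C + k·V·C, so C = W/(Q + kV).
Q + kV = 4.513e+08 + 8.3·4.36e+07 = 8.132e+08 m³/yr.
C = 1970/8.132e+08 = 2.423e-06 kg/m³ = 0.002423 mg/L = 2.423 µg/L.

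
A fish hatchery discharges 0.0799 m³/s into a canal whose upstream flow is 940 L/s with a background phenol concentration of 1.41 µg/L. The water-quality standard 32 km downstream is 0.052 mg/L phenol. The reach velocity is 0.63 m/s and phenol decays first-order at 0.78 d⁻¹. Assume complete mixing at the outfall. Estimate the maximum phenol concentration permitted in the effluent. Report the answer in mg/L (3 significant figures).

1.03 mg/L

940 L/s = 0.94 m³/s.
1.41 µg/L = 0.00141 mg/L.
Travel time to the compliance point: t = 3.2e+04/0.63 = 5.079e+04 s = 0.5879 d; decay factor exp(−0.78·0.5879) = 0.6322.
So the concentration just after mixing may be at most 0.052/0.6322 = 0.08225 mg/L.
Mass balance: 0.08225·1.02 = 0.0799·Cₑ + 0.94·0.00141.
Cₑ = (0.08389 − 0.001325) / 0.0799 = 1.033 mg/L.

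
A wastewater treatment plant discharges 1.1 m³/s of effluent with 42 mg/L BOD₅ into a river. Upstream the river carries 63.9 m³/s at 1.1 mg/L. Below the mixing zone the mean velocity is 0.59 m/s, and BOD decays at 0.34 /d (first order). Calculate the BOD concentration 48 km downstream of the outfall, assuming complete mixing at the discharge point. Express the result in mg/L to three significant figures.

After complete mixing, C₀ = (1.1·42 + 63.9·1.1) / 65 = 1.792 mg/L.
Travel time t = 4.8e+04 m / 0.59 m/s = 8.136e+04 s = 0.9416 d.
C = 1.792·exp(−0.34·0.9416) = 1.792·0.726 = 1.301 mg/L.

1.30 mg/L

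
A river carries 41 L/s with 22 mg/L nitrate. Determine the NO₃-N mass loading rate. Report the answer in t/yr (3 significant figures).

41 L/s = 0.041 m³/s.
Mass flux = Q·C = 0.041 m³/s × 22 g/m³ = 0.902 g/s.
= 0.902 g/s × 31.56 = 28.46 t/yr.

28.5 t/yr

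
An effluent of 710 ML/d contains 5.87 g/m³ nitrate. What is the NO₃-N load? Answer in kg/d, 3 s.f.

4170 kg/d

710 ML/d = 8.218 m³/s.
Mass flux = Q·C = 8.218 m³/s × 5.87 g/m³ = 48.24 g/s.
= 48.24 g/s × 86.4 = 4168 kg/d.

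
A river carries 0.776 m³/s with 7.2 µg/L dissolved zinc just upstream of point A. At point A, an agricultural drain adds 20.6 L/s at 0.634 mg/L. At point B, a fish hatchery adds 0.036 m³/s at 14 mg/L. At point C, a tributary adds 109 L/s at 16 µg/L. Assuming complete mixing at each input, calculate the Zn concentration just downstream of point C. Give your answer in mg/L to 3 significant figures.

0.557 mg/L

7.2 µg/L = 0.0072 mg/L.
20.6 L/s = 0.0206 m³/s.
After input A: C = (0.776·0.0072 + 0.0206·0.634) / 0.7966 = 0.02341 mg/L.
After input B: C = (0.7966·0.02341 + 0.036·14) / 0.8326 = 0.6277 mg/L.
109 L/s = 0.109 m³/s.
16 µg/L = 0.016 mg/L.
After input C: C = (0.8326·0.6277 + 0.109·0.016) / 0.9416 = 0.5569 mg/L.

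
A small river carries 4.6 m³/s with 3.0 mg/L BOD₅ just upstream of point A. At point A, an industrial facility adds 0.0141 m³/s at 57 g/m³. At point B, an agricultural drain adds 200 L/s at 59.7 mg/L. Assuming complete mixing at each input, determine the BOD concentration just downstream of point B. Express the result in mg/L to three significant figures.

5.51 mg/L

After input A: C = (4.6·3 + 0.0141·57) / 4.614 = 3.165 mg/L.
200 L/s = 0.2 m³/s.
After input B: C = (4.614·3.165 + 0.2·59.7) / 4.814 = 5.514 mg/L.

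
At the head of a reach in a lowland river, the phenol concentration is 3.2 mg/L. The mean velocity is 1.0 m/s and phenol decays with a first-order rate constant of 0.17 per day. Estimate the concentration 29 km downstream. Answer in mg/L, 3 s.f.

Travel time t = 29 km / 1.0 m/s = 2.9e+04/1.0 = 2.9e+04 s = 0.3356 d.
First-order decay: C = 3.2·exp(−0.17·0.3356) = 3.2·0.9445 = 3.023 mg/L.

3.02 mg/L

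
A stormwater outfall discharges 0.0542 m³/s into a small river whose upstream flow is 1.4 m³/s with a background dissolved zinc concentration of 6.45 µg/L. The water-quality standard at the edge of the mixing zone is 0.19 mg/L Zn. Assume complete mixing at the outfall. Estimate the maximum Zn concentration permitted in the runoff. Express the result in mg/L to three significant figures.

6.45 µg/L = 0.00645 mg/L.
Mass balance: 0.19·1.454 = 0.0542·Cₑ + 1.4·0.00645.
Cₑ = (0.2763 − 0.00903) / 0.0542 = 4.931 mg/L.

4.93 mg/L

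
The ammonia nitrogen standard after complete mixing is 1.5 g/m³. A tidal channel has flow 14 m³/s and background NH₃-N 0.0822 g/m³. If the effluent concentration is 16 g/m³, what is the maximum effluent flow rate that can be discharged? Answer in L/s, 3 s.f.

Mass balance at complete mixing: C_std·(Q_w + Q_r) = Q_w·C_e + Q_r·C_b.
Rearranging, Q_w = Q_r·(C_std − C_b)/(C_e − C_std) = 14·(1.5 − 0.0822) / (16 − 1.5) = 1.369 m³/s.
= 1369 L/s.

1370 L/s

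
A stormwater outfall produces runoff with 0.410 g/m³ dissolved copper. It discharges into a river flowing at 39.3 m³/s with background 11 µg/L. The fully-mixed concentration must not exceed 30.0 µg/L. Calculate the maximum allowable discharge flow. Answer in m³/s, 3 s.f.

11 µg/L = 0.011 mg/L.
30.0 µg/L = 0.03 mg/L.
Mass balance at complete mixing: C_std·(Q_w + Q_r) = Q_w·C_e + Q_r·C_b.
Rearranging, Q_w = Q_r·(C_std − C_b)/(C_e − C_std) = 39.3·(0.03 − 0.011) / (0.41 − 0.03) = 1.965 m³/s.

1.96 m³/s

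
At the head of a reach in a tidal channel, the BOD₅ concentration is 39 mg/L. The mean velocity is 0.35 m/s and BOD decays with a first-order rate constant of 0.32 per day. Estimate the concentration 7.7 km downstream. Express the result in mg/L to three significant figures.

35.9 mg/L

Travel time t = 7.7 km / 0.35 m/s = 7700/0.35 = 2.2e+04 s = 0.2546 d.
First-order decay: C = 39·exp(−0.32·0.2546) = 39·0.9217 = 35.95 mg/L.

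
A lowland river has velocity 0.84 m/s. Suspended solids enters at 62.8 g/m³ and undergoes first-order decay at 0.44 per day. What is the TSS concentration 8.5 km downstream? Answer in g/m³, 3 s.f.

59.6 g/m³

Travel time t = 8.5 km / 0.84 m/s = 8500/0.84 = 1.012e+04 s = 0.1171 d.
First-order decay: C = 62.8·exp(−0.44·0.1171) = 62.8·0.9498 = 59.65 g/m³.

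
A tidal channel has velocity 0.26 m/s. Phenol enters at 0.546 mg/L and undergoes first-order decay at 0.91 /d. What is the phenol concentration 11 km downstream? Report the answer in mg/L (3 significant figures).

Travel time t = 11 km / 0.26 m/s = 1.1e+04/0.26 = 4.231e+04 s = 0.4897 d.
First-order decay: C = 0.546·exp(−0.91·0.4897) = 0.546·0.6404 = 0.3497 mg/L.

0.350 mg/L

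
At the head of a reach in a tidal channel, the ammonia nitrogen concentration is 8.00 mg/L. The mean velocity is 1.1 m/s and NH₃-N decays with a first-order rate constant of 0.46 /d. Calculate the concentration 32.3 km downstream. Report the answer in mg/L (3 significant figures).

6.84 mg/L

Travel time t = 32.3 km / 1.1 m/s = 3.23e+04/1.1 = 2.936e+04 s = 0.3399 d.
First-order decay: C = 8.00·exp(−0.46·0.3399) = 8.00·0.8553 = 6.842 mg/L.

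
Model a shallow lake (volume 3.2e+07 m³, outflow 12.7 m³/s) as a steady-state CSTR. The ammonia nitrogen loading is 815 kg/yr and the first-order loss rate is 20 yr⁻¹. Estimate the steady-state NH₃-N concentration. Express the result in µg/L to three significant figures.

Outflow Q = 12.7 m³/s × 3.156e+07 s/yr = 4.008e+08 m³/yr.
Steady-state CSTR mass balance: W = Q·C + k·V·C, so C = W/(Q + kV).
Q + kV = 4.008e+08 + 20·3.2e+07 = 1.041e+09 m³/yr.
C = 815/1.041e+09 = 7.831e-07 kg/m³ = 0.0007831 mg/L = 0.7831 µg/L.

0.783 µg/L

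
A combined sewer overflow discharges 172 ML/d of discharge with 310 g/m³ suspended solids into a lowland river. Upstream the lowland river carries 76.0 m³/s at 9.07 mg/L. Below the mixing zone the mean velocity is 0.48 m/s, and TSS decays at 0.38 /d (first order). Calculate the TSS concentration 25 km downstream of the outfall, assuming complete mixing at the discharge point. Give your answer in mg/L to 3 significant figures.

13.3 mg/L

172 ML/d = 1.991 m³/s.
After complete mixing, C₀ = (1.991·310 + 76·9.07) / 77.99 = 16.75 mg/L.
Travel time t = 2.5e+04 m / 0.48 m/s = 5.208e+04 s = 0.6028 d.
C = 16.75·exp(−0.38·0.6028) = 16.75·0.7953 = 13.32 mg/L.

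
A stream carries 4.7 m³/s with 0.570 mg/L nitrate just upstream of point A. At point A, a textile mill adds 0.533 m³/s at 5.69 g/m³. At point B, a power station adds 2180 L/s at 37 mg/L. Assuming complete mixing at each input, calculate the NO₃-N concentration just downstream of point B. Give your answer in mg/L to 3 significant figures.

After input A: C = (4.7·0.57 + 0.533·5.69) / 5.233 = 1.091 mg/L.
2180 L/s = 2.18 m³/s.
After input B: C = (5.233·1.091 + 2.18·37) / 7.413 = 11.65 mg/L.

11.7 mg/L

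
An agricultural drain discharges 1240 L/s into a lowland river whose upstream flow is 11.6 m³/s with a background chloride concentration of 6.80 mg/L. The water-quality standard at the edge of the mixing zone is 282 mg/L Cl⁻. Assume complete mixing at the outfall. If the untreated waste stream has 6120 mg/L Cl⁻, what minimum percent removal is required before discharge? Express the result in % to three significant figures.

1240 L/s = 1.24 m³/s.
Mass balance: 282·12.84 = 1.24·Cₑ + 11.6·6.8.
Cₑ = (3621 − 78.88) / 1.24 = 2856 mg/L.
Required removal = 1 − 2856/6120 = 53.33 %.

53.3 %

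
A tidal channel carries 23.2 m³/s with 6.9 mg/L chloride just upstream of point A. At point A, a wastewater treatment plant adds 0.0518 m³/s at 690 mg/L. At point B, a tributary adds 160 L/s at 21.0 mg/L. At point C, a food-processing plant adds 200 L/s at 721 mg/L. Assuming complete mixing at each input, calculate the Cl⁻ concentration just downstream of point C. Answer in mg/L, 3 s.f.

14.5 mg/L

After input A: C = (23.2·6.9 + 0.0518·690) / 23.25 = 8.422 mg/L.
160 L/s = 0.16 m³/s.
After input B: C = (23.25·8.422 + 0.16·21) / 23.41 = 8.508 mg/L.
200 L/s = 0.2 m³/s.
After input C: C = (23.41·8.508 + 0.2·721) / 23.61 = 14.54 mg/L.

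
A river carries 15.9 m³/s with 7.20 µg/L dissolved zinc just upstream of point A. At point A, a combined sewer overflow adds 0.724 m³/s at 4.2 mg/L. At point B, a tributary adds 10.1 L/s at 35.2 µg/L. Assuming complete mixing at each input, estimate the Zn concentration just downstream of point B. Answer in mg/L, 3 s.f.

7.20 µg/L = 0.0072 mg/L.
After input A: C = (15.9·0.0072 + 0.724·4.2) / 16.62 = 0.1898 mg/L.
10.1 L/s = 0.0101 m³/s.
35.2 µg/L = 0.0352 mg/L.
After input B: C = (16.62·0.1898 + 0.0101·0.0352) / 16.63 = 0.1897 mg/L.

0.190 mg/L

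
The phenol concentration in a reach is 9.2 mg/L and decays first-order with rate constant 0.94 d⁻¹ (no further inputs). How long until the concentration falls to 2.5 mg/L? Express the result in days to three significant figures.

t = ln(C₀/C)/k = ln(9.2/2.5)/0.94 = 1.303/0.94 = 1.386 d.

1.39 d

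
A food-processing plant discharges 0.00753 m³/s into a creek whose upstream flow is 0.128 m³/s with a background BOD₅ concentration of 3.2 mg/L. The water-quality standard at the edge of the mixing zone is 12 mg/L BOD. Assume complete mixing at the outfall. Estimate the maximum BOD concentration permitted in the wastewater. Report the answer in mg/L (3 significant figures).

162 mg/L

Mass balance: 12·0.1355 = 0.00753·Cₑ + 0.128·3.2.
Cₑ = (1.626 − 0.4096) / 0.00753 = 161.6 mg/L.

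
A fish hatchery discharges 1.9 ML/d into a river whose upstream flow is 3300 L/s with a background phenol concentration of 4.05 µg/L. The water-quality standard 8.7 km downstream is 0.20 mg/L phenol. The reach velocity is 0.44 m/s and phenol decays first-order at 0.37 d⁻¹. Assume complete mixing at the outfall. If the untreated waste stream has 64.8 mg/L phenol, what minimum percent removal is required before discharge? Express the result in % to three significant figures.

1.9 ML/d = 0.02199 m³/s.
3300 L/s = 3.3 m³/s.
4.05 µg/L = 0.00405 mg/L.
Travel time to the compliance point: t = 8700/0.44 = 1.977e+04 s = 0.2289 d; decay factor exp(−0.37·0.2289) = 0.9188.
So the concentration just after mixing may be at most 0.2/0.9188 = 0.2177 mg/L.
Mass balance: 0.2177·3.322 = 0.02199·Cₑ + 3.3·0.00405.
Cₑ = (0.7231 − 0.01337) / 0.02199 = 32.27 mg/L.
Required removal = 1 − 32.27/64.8 = 50.19 %.

50.2 %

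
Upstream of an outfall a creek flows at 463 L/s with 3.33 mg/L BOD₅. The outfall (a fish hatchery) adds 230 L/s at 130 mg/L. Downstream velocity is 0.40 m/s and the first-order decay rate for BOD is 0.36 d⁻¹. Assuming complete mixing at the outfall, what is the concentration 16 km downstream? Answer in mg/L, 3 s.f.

230 L/s = 0.23 m³/s.
463 L/s = 0.463 m³/s.
After complete mixing, C₀ = (0.23·130 + 0.463·3.33) / 0.693 = 45.37 mg/L.
Travel time t = 1.6e+04 m / 0.40 m/s = 4e+04 s = 0.463 d.
C = 45.37·exp(−0.36·0.463) = 45.37·0.8465 = 38.41 mg/L.

38.4 mg/L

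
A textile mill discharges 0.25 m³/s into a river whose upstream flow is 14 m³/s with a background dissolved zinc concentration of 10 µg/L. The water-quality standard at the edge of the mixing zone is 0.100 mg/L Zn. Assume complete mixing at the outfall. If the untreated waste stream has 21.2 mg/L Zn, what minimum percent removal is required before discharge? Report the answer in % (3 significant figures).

75.8 %

10 µg/L = 0.01 mg/L.
Mass balance: 0.1·14.25 = 0.25·Cₑ + 14·0.01.
Cₑ = (1.425 − 0.14) / 0.25 = 5.14 mg/L.
Required removal = 1 − 5.14/21.2 = 75.75 %.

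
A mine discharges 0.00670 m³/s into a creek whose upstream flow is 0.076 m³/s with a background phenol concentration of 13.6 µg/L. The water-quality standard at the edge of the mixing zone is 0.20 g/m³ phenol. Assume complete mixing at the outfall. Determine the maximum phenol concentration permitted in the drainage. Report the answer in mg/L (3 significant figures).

13.6 µg/L = 0.0136 mg/L.
Mass balance: 0.2·0.0827 = 0.0067·Cₑ + 0.076·0.0136.
Cₑ = (0.01654 − 0.001034) / 0.0067 = 2.314 mg/L.

2.31 mg/L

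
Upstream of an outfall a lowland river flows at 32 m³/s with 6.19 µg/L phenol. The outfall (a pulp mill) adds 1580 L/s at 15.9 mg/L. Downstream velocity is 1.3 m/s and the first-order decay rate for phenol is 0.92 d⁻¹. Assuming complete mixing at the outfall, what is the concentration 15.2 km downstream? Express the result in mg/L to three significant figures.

0.666 mg/L

1580 L/s = 1.58 m³/s.
6.19 µg/L = 0.00619 mg/L.
After complete mixing, C₀ = (1.58·15.9 + 32·0.00619) / 33.58 = 0.754 mg/L.
Travel time t = 1.52e+04 m / 1.3 m/s = 1.169e+04 s = 0.1353 d.
C = 0.754·exp(−0.92·0.1353) = 0.754·0.8829 = 0.6658 mg/L.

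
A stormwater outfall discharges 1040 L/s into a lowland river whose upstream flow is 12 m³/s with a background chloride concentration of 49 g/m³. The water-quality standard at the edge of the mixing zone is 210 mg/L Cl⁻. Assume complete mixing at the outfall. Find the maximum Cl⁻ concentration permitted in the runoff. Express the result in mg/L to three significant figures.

1040 L/s = 1.04 m³/s.
Mass balance: 210·13.04 = 1.04·Cₑ + 12·49.
Cₑ = (2738 − 588) / 1.04 = 2068 mg/L.

2070 mg/L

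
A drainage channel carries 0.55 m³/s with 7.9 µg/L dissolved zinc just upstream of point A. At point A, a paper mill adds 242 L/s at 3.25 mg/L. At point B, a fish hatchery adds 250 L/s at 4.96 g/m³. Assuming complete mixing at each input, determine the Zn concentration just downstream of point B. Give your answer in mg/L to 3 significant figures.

1.95 mg/L

7.9 µg/L = 0.0079 mg/L.
242 L/s = 0.242 m³/s.
After input A: C = (0.55·0.0079 + 0.242·3.25) / 0.792 = 0.9985 mg/L.
250 L/s = 0.25 m³/s.
After input B: C = (0.792·0.9985 + 0.25·4.96) / 1.042 = 1.949 mg/L.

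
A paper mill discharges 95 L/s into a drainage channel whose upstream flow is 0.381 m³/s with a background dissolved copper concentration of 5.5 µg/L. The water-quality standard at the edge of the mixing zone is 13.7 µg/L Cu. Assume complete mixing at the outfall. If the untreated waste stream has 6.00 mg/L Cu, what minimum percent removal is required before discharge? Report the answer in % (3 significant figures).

99.2 %

95 L/s = 0.095 m³/s.
5.5 µg/L = 0.0055 mg/L.
13.7 µg/L = 0.0137 mg/L.
Mass balance: 0.0137·0.476 = 0.095·Cₑ + 0.381·0.0055.
Cₑ = (0.006521 − 0.002095) / 0.095 = 0.04659 mg/L.
Required removal = 1 − 0.04659/6.00 = 99.22 %.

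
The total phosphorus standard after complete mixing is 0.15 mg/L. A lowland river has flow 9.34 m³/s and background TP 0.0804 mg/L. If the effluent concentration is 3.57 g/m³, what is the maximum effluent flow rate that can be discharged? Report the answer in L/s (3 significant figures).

190 L/s

Mass balance at complete mixing: C_std·(Q_w + Q_r) = Q_w·C_e + Q_r·C_b.
Rearranging, Q_w = Q_r·(C_std − C_b)/(C_e − C_std) = 9.34·(0.15 − 0.0804) / (3.57 − 0.15) = 0.1901 m³/s.
= 190.1 L/s.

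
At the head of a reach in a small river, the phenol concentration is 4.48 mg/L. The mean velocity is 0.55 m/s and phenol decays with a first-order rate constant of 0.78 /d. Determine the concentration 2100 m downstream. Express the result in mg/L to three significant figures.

Travel time t = 2100 m / 0.55 m/s = 2100/0.55 = 3818 s = 0.04419 d.
First-order decay: C = 4.48·exp(−0.78·0.04419) = 4.48·0.9661 = 4.328 mg/L.

4.33 mg/L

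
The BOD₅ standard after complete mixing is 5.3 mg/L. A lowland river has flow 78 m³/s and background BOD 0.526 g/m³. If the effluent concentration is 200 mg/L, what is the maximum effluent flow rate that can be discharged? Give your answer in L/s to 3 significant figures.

Mass balance at complete mixing: C_std·(Q_w + Q_r) = Q_w·C_e + Q_r·C_b.
Rearranging, Q_w = Q_r·(C_std − C_b)/(C_e − C_std) = 78·(5.3 − 0.526) / (200 − 5.3) = 1.913 m³/s.
= 1913 L/s.

1910 L/s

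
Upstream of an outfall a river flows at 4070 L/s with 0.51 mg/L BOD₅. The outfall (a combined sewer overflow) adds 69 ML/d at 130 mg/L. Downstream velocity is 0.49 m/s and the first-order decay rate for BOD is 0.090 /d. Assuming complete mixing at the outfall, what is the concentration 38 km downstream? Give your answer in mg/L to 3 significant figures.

69 ML/d = 0.7986 m³/s.
4070 L/s = 4.07 m³/s.
After complete mixing, C₀ = (0.7986·130 + 4.07·0.51) / 4.869 = 21.75 mg/L.
Travel time t = 3.8e+04 m / 0.49 m/s = 7.755e+04 s = 0.8976 d.
C = 21.75·exp(−0.090·0.8976) = 21.75·0.9224 = 20.06 mg/L.

20.1 mg/L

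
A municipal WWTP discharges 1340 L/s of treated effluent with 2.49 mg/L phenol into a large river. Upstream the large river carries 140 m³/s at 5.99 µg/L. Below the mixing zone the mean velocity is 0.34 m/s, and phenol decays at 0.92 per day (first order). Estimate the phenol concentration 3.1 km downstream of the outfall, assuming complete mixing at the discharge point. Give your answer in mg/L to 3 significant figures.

0.0268 mg/L

1340 L/s = 1.34 m³/s.
5.99 µg/L = 0.00599 mg/L.
After complete mixing, C₀ = (1.34·2.49 + 140·0.00599) / 141.3 = 0.02954 mg/L.
Travel time t = 3100 m / 0.34 m/s = 9118 s = 0.1055 d.
C = 0.02954·exp(−0.92·0.1055) = 0.02954·0.9075 = 0.02681 mg/L.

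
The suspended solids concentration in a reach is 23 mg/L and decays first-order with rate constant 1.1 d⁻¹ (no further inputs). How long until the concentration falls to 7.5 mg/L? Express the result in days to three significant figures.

1.02 d

t = ln(C₀/C)/k = ln(23/7.5)/1.1 = 1.121/1.1 = 1.019 d.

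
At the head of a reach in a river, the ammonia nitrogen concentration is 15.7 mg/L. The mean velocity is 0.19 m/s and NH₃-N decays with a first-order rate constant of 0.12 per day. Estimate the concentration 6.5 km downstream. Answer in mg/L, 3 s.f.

Travel time t = 6.5 km / 0.19 m/s = 6500/0.19 = 3.421e+04 s = 0.396 d.
First-order decay: C = 15.7·exp(−0.12·0.396) = 15.7·0.9536 = 14.97 mg/L.

15.0 mg/L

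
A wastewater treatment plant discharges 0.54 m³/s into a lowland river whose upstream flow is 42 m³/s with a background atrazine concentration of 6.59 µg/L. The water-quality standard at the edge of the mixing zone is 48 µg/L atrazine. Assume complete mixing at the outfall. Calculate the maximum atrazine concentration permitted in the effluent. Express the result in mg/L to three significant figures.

3.27 mg/L

6.59 µg/L = 0.00659 mg/L.
48 µg/L = 0.048 mg/L.
Mass balance: 0.048·42.54 = 0.54·Cₑ + 42·0.00659.
Cₑ = (2.042 − 0.2768) / 0.54 = 3.269 mg/L.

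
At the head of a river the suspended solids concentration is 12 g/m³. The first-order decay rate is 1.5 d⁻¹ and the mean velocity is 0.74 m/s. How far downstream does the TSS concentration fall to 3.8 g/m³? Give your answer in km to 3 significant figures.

49.0 km

From C = C₀·e^(−kt), t = ln(C₀/C)/k = ln(12/3.8)/1.5 = 1.15/1.5 = 0.7666 d.
Distance = v·t = 0.74 m/s × 6.623e+04 s = 4.901e+04 m = 49.01 km.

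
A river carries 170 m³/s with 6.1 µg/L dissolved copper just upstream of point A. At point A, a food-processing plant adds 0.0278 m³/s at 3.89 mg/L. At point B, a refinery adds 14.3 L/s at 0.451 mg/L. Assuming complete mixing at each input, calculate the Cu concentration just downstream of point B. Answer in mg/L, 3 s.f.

6.1 µg/L = 0.0061 mg/L.
After input A: C = (170·0.0061 + 0.0278·3.89) / 170 = 0.006735 mg/L.
14.3 L/s = 0.0143 m³/s.
After input B: C = (170·0.006735 + 0.0143·0.451) / 170 = 0.006772 mg/L.

0.00677 mg/L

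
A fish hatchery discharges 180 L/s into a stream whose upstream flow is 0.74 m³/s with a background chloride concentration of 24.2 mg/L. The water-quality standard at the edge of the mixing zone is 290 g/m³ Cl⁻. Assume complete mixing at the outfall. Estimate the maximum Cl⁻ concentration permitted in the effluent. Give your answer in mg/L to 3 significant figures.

1380 mg/L

180 L/s = 0.18 m³/s.
Mass balance: 290·0.92 = 0.18·Cₑ + 0.74·24.2.
Cₑ = (266.8 − 17.91) / 0.18 = 1383 mg/L.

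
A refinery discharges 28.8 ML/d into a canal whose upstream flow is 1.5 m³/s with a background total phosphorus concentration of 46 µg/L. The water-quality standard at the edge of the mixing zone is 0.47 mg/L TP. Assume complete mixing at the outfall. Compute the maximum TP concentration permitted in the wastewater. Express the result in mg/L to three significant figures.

2.38 mg/L

28.8 ML/d = 0.3333 m³/s.
46 µg/L = 0.046 mg/L.
Mass balance: 0.47·1.833 = 0.3333·Cₑ + 1.5·0.046.
Cₑ = (0.8617 − 0.069) / 0.3333 = 2.378 mg/L.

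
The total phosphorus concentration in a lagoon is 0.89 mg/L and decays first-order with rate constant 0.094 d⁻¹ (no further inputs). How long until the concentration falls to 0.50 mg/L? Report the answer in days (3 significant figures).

t = ln(C₀/C)/k = ln(0.89/0.50)/0.094 = 0.5766/0.094 = 6.134 d.

6.13 d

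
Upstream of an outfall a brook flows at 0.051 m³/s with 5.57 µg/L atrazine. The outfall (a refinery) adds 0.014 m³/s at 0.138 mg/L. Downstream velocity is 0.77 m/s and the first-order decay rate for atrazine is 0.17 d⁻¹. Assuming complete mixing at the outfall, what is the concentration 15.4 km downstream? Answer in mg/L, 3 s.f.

0.0328 mg/L

5.57 µg/L = 0.00557 mg/L.
After complete mixing, C₀ = (0.014·0.138 + 0.051·0.00557) / 0.065 = 0.03409 mg/L.
Travel time t = 1.54e+04 m / 0.77 m/s = 2e+04 s = 0.2315 d.
C = 0.03409·exp(−0.17·0.2315) = 0.03409·0.9614 = 0.03278 mg/L.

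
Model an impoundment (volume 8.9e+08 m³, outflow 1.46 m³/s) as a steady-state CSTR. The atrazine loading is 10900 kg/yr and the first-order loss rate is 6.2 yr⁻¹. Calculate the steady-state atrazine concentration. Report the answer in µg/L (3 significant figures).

Outflow Q = 1.46 m³/s × 3.156e+07 s/yr = 4.607e+07 m³/yr.
Steady-state CSTR mass balance: W = Q·C + k·V·C, so C = W/(Q + kV).
Q + kV = 4.607e+07 + 6.2·8.9e+08 = 5.564e+09 m³/yr.
C = 10900/5.564e+09 = 1.959e-06 kg/m³ = 0.001959 mg/L = 1.959 µg/L.

1.96 µg/L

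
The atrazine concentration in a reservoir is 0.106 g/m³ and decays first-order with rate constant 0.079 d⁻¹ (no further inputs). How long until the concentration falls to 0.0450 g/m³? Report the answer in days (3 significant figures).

10.8 d

t = ln(C₀/C)/k = ln(0.106/0.0450)/0.079 = 0.8568/0.079 = 10.85 d.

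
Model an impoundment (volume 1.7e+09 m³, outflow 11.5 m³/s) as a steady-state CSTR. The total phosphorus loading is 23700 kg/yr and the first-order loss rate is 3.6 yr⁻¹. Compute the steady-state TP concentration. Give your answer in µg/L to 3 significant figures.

Outflow Q = 11.5 m³/s × 3.156e+07 s/yr = 3.629e+08 m³/yr.
Steady-state CSTR mass balance: W = Q·C + k·V·C, so C = W/(Q + kV).
Q + kV = 3.629e+08 + 3.6·1.7e+09 = 6.483e+09 m³/yr.
C = 23700/6.483e+09 = 3.656e-06 kg/m³ = 0.003656 mg/L = 3.656 µg/L.

3.66 µg/L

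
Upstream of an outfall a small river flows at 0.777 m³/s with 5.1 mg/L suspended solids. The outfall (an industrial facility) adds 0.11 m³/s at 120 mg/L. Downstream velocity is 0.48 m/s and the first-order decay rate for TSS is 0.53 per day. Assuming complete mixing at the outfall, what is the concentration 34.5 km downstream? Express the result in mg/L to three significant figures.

12.5 mg/L

After complete mixing, C₀ = (0.11·120 + 0.777·5.1) / 0.887 = 19.35 mg/L.
Travel time t = 3.45e+04 m / 0.48 m/s = 7.188e+04 s = 0.8319 d.
C = 19.35·exp(−0.53·0.8319) = 19.35·0.6435 = 12.45 mg/L.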